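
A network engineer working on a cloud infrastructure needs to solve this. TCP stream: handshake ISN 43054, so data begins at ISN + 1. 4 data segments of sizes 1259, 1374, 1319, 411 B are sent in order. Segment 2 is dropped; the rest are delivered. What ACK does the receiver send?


SYN uses sequence number 43054; first data byte = ISN + 1 = 43055.
Segment 1: SEQ = 43055, len = 1259 B, covers [43055, 44313]
Segment 2: SEQ = 44314, len = 1374 B, covers [44314, 45687] [LOST]
Segment 3: SEQ = 45688, len = 1319 B, covers [45688, 47006]
Segment 4: SEQ = 47007, len = 411 B, covers [47007, 47417]
In-order data received: bytes [43055, 44313] (segments 1..1).
Segment 2 missing -> gap begins at byte 44314; later segments buffered out of order.
Cumulative ACK = next expected in-order byte = 43055 + 1259 = 44314

44314


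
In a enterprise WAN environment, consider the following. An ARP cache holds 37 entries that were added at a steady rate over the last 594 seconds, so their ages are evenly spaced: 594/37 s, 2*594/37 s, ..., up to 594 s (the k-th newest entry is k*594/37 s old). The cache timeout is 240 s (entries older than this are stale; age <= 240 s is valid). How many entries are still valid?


Ages are k * 594/37 s for k = 1..37 (spacing = 16.0541 s).
Entry k is valid iff k * 594/37 <= 240 iff k <= 37 * 240 / 594 = 14.9495
n_valid = floor(14.9495) = 14
(n_stale = 37 - 14 = 23)

14


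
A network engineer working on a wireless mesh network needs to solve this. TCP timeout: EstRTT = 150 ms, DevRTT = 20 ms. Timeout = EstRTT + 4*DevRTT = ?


Given: EstRTT = 150 ms, DevRTT = 20 ms
Timeout = EstRTT + 4 * DevRTT
4 * DevRTT = 4 * 20 = 80
Timeout = 150 + 80 = 230 ms

230


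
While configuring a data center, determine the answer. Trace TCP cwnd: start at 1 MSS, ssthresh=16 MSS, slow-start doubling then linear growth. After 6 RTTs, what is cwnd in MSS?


RTT 0: cwnd = 1 MSS (initial)
RTT 1: cwnd = 2 MSS (slow start, doubled)
RTT 2: cwnd = 4 MSS (slow start, doubled)
RTT 3: cwnd = 8 MSS (slow start, doubled)
RTT 4: cwnd = 16 MSS (slow start, doubled)
RTT 5: cwnd = 17 MSS (congestion avoidance, +1)
RTT 6: cwnd = 18 MSS (congestion avoidance, +1)

18


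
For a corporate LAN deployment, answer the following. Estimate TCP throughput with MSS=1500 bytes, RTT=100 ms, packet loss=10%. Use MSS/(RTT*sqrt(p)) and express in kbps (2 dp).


Given: MSS = 1500 bytes, RTT = 100 ms, loss = 10%
RTT in seconds = 100 / 1000 = 0.1
Loss rate = 10% = 0.1
sqrt(loss) = sqrt(0.1) = 0.316227766017
Throughput (bytes/s) = 1500 / (0.1 * 0.316227766017) = 47434.1649
Throughput (kbps) = 47434.1649 * 8 / 1000 = 379.473319 -> 379.47 kbps (2 dp)

379.47


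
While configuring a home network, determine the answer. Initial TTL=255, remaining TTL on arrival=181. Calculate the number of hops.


Given: initial TTL = 255, received TTL = 181
Hops = initial TTL - received TTL
Hops = 255 - 181 = 74

74


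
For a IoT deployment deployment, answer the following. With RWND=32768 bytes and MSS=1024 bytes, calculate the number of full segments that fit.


Given: RWND = 32768 bytes, MSS = 1024 bytes
Full segments = floor(RWND / MSS)
Full segments = floor(32768 / 1024)
Full segments = floor(32.0) = 32

32


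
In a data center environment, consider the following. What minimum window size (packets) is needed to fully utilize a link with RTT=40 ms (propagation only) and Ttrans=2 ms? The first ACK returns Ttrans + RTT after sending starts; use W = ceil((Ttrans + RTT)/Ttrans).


Given: Ttrans = 2 ms, RTT = 40 ms (= 2 * Tprop, Tprop = 20 ms)
Time until first ACK returns = Ttrans + RTT = 2 + 40 = 42 ms
Need W * Ttrans >= Ttrans + RTT  ->  W >= (Ttrans + RTT) / Ttrans
(Ttrans + RTT) / Ttrans = 42 / 2 = 21
W_min = ceil(21) = 21

21


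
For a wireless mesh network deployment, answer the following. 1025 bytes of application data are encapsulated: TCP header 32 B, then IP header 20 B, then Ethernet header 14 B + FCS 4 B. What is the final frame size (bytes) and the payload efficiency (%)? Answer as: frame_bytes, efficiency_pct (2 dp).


TCP segment = 1025 + 32 = 1057 B
IP packet = 1057 + 20 = 1077 B
Ethernet frame = 1077 + 14 + 4 = 1095 B
Efficiency = app / frame = 1025 / 1095 = 0.936073 = 93.6073% -> 93.61% (2 dp)

1095, 93.61


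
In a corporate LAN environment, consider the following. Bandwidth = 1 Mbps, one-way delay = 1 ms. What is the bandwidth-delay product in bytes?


Given: bandwidth = 1 Mbps, delay = 1 ms
BDP in bits = 1 * 10^6 * 1 / 1000
BDP in bits = 1000
BDP in bytes = 1000 / 8 = 125

125


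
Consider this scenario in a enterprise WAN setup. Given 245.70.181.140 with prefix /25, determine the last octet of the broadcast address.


Given: IP = 245.70.181.140, prefix = /25
Host bits = 32 - 25 = 7
Network last octet = 140 AND mask = 128
Host part size = 2^7 - 1 = 127
Broadcast last octet = 128 OR 127 = 255

255


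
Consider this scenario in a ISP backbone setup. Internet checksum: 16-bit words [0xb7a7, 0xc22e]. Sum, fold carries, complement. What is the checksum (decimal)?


Given words: [0xb7a7, 0xc22e]
Step 1: Sum all words
Raw sum = 47015 + 49710 = 96725
Step 2: Fold carry: (31189 + 1) = 31190
One's complement = ~31190 & 0xFFFF = 34345

34345


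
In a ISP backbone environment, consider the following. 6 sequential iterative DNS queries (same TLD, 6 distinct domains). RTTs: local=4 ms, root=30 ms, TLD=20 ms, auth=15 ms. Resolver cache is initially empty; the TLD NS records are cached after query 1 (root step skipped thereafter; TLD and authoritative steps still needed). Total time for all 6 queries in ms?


Lookup 1 (cold cache): local + root + TLD + auth = 4 + 30 + 20 + 15 = 69 ms
Lookups 2..6 (TLD NS cached -> skip root; new domain -> still ask TLD and auth): local + TLD + auth = 4 + 20 + 15 = 39 ms each
Remaining 5 lookups: 5 * 39 = 195 ms
Total = 69 + 195 = 264 ms

264


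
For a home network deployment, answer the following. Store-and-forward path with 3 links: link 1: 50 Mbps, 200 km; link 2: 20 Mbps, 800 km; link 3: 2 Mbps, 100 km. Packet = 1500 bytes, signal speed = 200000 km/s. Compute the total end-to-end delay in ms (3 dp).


Packet = 1500 bytes = 12000 bits. Store-and-forward: sum (t_trans + t_prop) per link.
Link 1: t_trans = 12000/(50*10^6) s = 0.2400 ms; t_prop = 200/200000 s = 1.0000 ms; subtotal = 1.2400 ms
Link 2: t_trans = 12000/(20*10^6) s = 0.6000 ms; t_prop = 800/200000 s = 4.0000 ms; subtotal = 4.6000 ms
Link 3: t_trans = 12000/(2*10^6) s = 6.0000 ms; t_prop = 100/200000 s = 0.5000 ms; subtotal = 6.5000 ms
End-to-end = 1.2400 + 4.6000 + 6.5000 = 12.3400 ms -> 12.340 ms (3 dp)

12.340


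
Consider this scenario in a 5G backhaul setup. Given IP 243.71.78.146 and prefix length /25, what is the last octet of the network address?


Given: IP = 243.71.78.146, prefix = /25
Subnet mask = 255.255.255.128
Last octet of IP: 146
Last octet of mask: 128
Network last octet = 146 AND 128 = 128

128


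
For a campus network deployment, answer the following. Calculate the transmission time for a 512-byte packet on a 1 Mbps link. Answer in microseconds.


Given: packet = 512 bytes, bandwidth = 1 Mbps
Packet in bits = 512 * 8 = 4096 bits
Bandwidth = 1 * 10^6 = 1000000 bps
Time = 4096 / 1000000 seconds
Time in us = 4096 * 10^6 / 1000000 = 4096

4096


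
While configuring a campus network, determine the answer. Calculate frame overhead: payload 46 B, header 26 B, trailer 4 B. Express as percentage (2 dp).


Given: payload = 46 B, header = 26 B, trailer = 4 B
Overhead bytes = header + trailer = 26 + 4 = 30
Total frame = payload + overhead = 46 + 30 = 76
Overhead % = 30 / 76 * 100 = 39.4737% -> 39.47% (2 dp)

39.47


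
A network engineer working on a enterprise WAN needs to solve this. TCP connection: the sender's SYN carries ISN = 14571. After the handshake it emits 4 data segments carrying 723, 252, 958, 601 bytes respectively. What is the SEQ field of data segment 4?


The SYN occupies sequence number ISN = 14571, so the first data byte is ISN + 1 = 14572.
SEQ of data segment i = (ISN + 1) + sum of payload sizes of segments 1..i-1.
Segment 1: SEQ = 14572, payload = 723 bytes
Segment 2: SEQ = 15295, payload = 252 bytes
Segment 3: SEQ = 15547, payload = 958 bytes
Segment 4: SEQ = 16505, payload = 601 bytes
SEQ of segment 4 = 14572 + 723 + 252 + 958 = 16505

16505


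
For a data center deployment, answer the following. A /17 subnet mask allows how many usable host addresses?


Given: subnet mask /17
Host bits = 32 - 17 = 15
Total addresses = 2^15 = 32768
Usable hosts = 32768 - 2 (network + broadcast) = 32766

32766


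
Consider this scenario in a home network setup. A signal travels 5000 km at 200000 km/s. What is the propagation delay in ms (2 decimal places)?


Given: distance = 5000 km, speed = 200000 km/s
Delay = distance / speed = 5000 / 200000 seconds
Delay in ms = 5000 * 1000 / 200000
Delay = 25.0000 ms
Rounded to 2 dp = 25.00 ms

25.00


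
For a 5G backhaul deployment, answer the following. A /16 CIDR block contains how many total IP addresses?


Given: CIDR prefix /16
Host bits = 32 - 16 = 16
Total addresses = 2^16 = 65536

65536


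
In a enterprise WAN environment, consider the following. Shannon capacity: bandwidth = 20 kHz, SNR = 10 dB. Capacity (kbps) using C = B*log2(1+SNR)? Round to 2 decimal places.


Given: B = 20 kHz, SNR = 10 dB
SNR linear = 10^(10/10) = 10
1 + SNR = 11
log2(11) = 3.4594316186
C = 20 * 1000 * 3.4594316186 = 69188.6324 bps
C = 69.188632 kbps -> 69.19 kbps (2 dp)

69.19


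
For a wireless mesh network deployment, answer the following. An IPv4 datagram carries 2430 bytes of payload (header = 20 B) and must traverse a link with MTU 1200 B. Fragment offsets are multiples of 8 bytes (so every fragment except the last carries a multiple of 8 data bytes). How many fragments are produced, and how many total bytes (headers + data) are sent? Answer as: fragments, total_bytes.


Max data per non-final fragment = floor((MTU - header)/8)*8 = floor((1200 - 20)/8)*8 = floor(1180/8)*8 = 1176 B
Final fragment needs no 8-byte alignment: it can carry up to MTU - header = 1180 B
Non-final fragments needed = ceil((payload - 1180) / 1176) = ceil(1250/1176) = ceil(1.0629) = 2
Number of fragments = 2 + 1 = 3
Fragment sizes (data): 2 * 1176 B + 78 B (last, 78 <= 1180 OK)
Total bytes sent = payload + n_frags * header = 2430 + 3*20 = 2430 + 60 = 2490 B

3, 2490


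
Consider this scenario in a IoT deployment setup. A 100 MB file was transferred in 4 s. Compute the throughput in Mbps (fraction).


Given: file = 100 MB, time = 4 s
File in Mb = 100 * 8 = 800 Mb
Throughput = 800 / 4 Mbps
Throughput = 200 Mbps

200


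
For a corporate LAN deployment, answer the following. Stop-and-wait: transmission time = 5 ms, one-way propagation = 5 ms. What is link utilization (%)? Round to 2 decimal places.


Given: Ttrans = 5 ms, Tprop = 5 ms
RTT = 2 * Tprop = 2 * 5 = 10 ms
U = Ttrans / (Ttrans + RTT)
U = 5 / (5 + 10)
U = 5 / 15 = 0.333333
U% = 33.33%

33.33


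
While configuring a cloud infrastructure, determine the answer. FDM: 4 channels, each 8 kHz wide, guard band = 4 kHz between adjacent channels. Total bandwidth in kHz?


Given: 4 channels, 8 kHz each, guard = 4 kHz
Channel bandwidth = 4 * 8 = 32 kHz
Guard bands = 3 gaps * 4 kHz = 12 kHz
Total = 32 + 12 = 44 kHz

44


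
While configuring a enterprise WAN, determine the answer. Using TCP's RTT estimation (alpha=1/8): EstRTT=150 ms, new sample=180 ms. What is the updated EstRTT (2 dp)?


Given: EstRTT = 150 ms, SampleRTT = 180 ms, alpha = 1/8
New EstRTT = (1 - alpha) * EstRTT + alpha * SampleRTT
(7/8) * 150 = 131.25
(1/8) * 180 = 22.5
New EstRTT = 131.25 + 22.5 = 153.75 ms -> 153.75 ms (2 dp)

153.75


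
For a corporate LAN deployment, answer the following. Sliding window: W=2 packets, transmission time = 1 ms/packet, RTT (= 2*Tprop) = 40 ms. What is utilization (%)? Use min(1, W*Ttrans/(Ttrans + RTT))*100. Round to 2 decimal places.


Given: W = 2, Ttrans = 1 ms, RTT = 40 ms (= 2 * Tprop, Tprop = 20 ms)
Cycle time = Ttrans + RTT = 1 + 40 = 41 ms (first packet sent until its ACK returns)
W * Ttrans = 2 * 1 = 2 ms of sending per cycle
W * Ttrans / (Ttrans + RTT) = 2 / 41 = 0.048780
U = min(1, 0.048780) = 0.048780
U% = 4.88%

4.88


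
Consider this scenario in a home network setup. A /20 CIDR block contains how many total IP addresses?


Given: CIDR prefix /20
Host bits = 32 - 20 = 12
Total addresses = 2^12 = 4096

4096


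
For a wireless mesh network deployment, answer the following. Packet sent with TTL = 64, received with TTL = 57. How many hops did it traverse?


Given: initial TTL = 64, received TTL = 57
Hops = initial TTL - received TTL
Hops = 64 - 57 = 7

7


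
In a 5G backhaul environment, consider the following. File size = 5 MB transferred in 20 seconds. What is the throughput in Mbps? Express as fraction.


Given: file = 5 MB, time = 20 s
File in Mb = 5 * 8 = 40 Mb
Throughput = 40 / 20 Mbps
Throughput = 2 Mbps

2


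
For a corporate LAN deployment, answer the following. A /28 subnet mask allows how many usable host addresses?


Given: subnet mask /28
Host bits = 32 - 28 = 4
Total addresses = 2^4 = 16
Usable hosts = 16 - 2 (network + broadcast) = 14

14


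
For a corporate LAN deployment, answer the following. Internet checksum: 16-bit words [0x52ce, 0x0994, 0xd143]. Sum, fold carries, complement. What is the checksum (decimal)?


Given words: [0x52ce, 0x0994, 0xd143]
Step 1: Sum all words
Raw sum = 21198 + 2452 + 53571 = 77221
Step 2: Fold carry: (11685 + 1) = 11686
One's complement = ~11686 & 0xFFFF = 53849

53849


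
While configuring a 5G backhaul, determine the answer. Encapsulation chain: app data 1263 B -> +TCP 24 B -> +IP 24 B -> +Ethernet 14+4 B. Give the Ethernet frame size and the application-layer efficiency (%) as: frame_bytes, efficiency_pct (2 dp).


TCP segment = 1263 + 24 = 1287 B
IP packet = 1287 + 24 = 1311 B
Ethernet frame = 1311 + 14 + 4 = 1329 B
Efficiency = app / frame = 1263 / 1329 = 0.950339 = 95.0339% -> 95.03% (2 dp)

1329, 95.03


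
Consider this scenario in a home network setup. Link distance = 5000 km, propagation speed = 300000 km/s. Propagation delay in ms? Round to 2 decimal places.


Given: distance = 5000 km, speed = 300000 km/s
Delay = distance / speed = 5000 / 300000 seconds
Delay in ms = 5000 * 1000 / 300000
Delay = 16.6667 ms
Rounded to 2 dp = 16.67 ms

16.67


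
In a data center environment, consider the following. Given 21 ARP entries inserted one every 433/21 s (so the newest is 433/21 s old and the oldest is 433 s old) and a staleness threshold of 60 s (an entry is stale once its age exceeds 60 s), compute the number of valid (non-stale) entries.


Ages are k * 433/21 s for k = 1..21 (spacing = 20.6190 s).
Entry k is valid iff k * 433/21 <= 60 iff k <= 21 * 60 / 433 = 2.9099
n_valid = floor(2.9099) = 2
(n_stale = 21 - 2 = 19)

2


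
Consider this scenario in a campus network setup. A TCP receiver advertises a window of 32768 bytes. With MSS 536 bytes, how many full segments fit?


Given: RWND = 32768 bytes, MSS = 536 bytes
Full segments = floor(RWND / MSS)
Full segments = floor(32768 / 536)
Full segments = floor(61.1343) = 61

61


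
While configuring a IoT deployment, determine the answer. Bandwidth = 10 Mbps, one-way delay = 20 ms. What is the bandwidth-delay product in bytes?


Given: bandwidth = 10 Mbps, delay = 20 ms
BDP in bits = 10 * 10^6 * 20 / 1000
BDP in bits = 200000
BDP in bytes = 200000 / 8 = 25000

25000


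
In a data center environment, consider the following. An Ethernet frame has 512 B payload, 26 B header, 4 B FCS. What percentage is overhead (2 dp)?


Given: payload = 512 B, header = 26 B, trailer = 4 B
Overhead bytes = header + trailer = 26 + 4 = 30
Total frame = payload + overhead = 512 + 30 = 542
Overhead % = 30 / 542 * 100 = 5.5351% -> 5.54% (2 dp)

5.54


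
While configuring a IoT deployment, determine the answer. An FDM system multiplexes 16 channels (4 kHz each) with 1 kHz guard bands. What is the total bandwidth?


Given: 16 channels, 4 kHz each, guard = 1 kHz
Channel bandwidth = 16 * 4 = 64 kHz
Guard bands = 15 gaps * 1 kHz = 15 kHz
Total = 64 + 15 = 79 kHz

79


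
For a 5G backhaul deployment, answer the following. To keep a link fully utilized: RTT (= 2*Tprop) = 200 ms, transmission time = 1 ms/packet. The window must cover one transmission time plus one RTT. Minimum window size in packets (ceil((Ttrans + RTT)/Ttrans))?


Given: Ttrans = 1 ms, RTT = 200 ms (= 2 * Tprop, Tprop = 100 ms)
Time until first ACK returns = Ttrans + RTT = 1 + 200 = 201 ms
Need W * Ttrans >= Ttrans + RTT  ->  W >= (Ttrans + RTT) / Ttrans
(Ttrans + RTT) / Ttrans = 201 / 1 = 201
W_min = ceil(201) = 201

201


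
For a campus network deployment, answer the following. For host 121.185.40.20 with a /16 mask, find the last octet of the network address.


Given: IP = 121.185.40.20, prefix = /16
Subnet mask = 255.255.0.0
Last octet of IP: 20
Last octet of mask: 0
Network last octet = 20 AND 0 = 0

0


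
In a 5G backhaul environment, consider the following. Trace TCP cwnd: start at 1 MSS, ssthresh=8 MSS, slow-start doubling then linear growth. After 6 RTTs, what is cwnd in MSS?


RTT 0: cwnd = 1 MSS (initial)
RTT 1: cwnd = 2 MSS (slow start, doubled)
RTT 2: cwnd = 4 MSS (slow start, doubled)
RTT 3: cwnd = 8 MSS (slow start, doubled)
RTT 4: cwnd = 9 MSS (congestion avoidance, +1)
RTT 5: cwnd = 10 MSS (congestion avoidance, +1)
RTT 6: cwnd = 11 MSS (congestion avoidance, +1)

11


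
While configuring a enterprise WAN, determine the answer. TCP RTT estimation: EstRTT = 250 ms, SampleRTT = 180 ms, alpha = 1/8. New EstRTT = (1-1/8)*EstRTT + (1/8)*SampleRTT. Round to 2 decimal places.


Given: EstRTT = 250 ms, SampleRTT = 180 ms, alpha = 1/8
New EstRTT = (1 - alpha) * EstRTT + alpha * SampleRTT
(7/8) * 250 = 218.75
(1/8) * 180 = 22.5
New EstRTT = 218.75 + 22.5 = 241.25 ms -> 241.25 ms (2 dp)

241.25


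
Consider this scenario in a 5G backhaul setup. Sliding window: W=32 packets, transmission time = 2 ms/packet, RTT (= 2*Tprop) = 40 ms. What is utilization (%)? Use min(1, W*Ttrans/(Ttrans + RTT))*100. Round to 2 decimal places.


Given: W = 32, Ttrans = 2 ms, RTT = 40 ms (= 2 * Tprop, Tprop = 20 ms)
Cycle time = Ttrans + RTT = 2 + 40 = 42 ms (first packet sent until its ACK returns)
W * Ttrans = 32 * 2 = 64 ms of sending per cycle
W * Ttrans / (Ttrans + RTT) = 64 / 42 = 1.523810
U = min(1, 1.523810) = 1.000000
U% = 100.00%

100.00


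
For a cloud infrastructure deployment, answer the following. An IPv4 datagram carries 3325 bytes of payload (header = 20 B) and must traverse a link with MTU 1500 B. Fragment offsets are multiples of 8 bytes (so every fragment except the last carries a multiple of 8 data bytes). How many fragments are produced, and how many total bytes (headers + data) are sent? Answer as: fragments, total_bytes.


Max data per non-final fragment = floor((MTU - header)/8)*8 = floor((1500 - 20)/8)*8 = floor(1480/8)*8 = 1480 B
Final fragment needs no 8-byte alignment: it can carry up to MTU - header = 1480 B
Non-final fragments needed = ceil((payload - 1480) / 1480) = ceil(1845/1480) = ceil(1.2466) = 2
Number of fragments = 2 + 1 = 3
Fragment sizes (data): 2 * 1480 B + 365 B (last, 365 <= 1480 OK)
Total bytes sent = payload + n_frags * header = 3325 + 3*20 = 3325 + 60 = 3385 B

3, 3385


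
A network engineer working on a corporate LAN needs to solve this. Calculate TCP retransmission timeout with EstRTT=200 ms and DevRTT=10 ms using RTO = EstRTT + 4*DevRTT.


Given: EstRTT = 200 ms, DevRTT = 10 ms
Timeout = EstRTT + 4 * DevRTT
4 * DevRTT = 4 * 10 = 40
Timeout = 200 + 40 = 240 ms

240


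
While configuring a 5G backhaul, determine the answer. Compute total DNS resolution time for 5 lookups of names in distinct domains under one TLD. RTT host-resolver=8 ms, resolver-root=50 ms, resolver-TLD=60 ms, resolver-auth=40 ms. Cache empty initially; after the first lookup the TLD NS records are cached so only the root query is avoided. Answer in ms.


Lookup 1 (cold cache): local + root + TLD + auth = 8 + 50 + 60 + 40 = 158 ms
Lookups 2..5 (TLD NS cached -> skip root; new domain -> still ask TLD and auth): local + TLD + auth = 8 + 60 + 40 = 108 ms each
Remaining 4 lookups: 4 * 108 = 432 ms
Total = 158 + 432 = 590 ms

590


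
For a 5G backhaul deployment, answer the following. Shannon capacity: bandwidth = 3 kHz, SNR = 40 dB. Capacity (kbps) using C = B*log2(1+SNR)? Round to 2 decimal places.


Given: B = 3 kHz, SNR = 40 dB
SNR linear = 10^(40/10) = 10000
1 + SNR = 10001
log2(10001) = 13.2878566418
C = 3 * 1000 * 13.2878566418 = 39863.5699 bps
C = 39.863570 kbps -> 39.86 kbps (2 dp)

39.86


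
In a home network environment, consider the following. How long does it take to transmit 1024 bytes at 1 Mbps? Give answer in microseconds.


Given: packet = 1024 bytes, bandwidth = 1 Mbps
Packet in bits = 1024 * 8 = 8192 bits
Bandwidth = 1 * 10^6 = 1000000 bps
Time = 8192 / 1000000 seconds
Time in us = 8192 * 10^6 / 1000000 = 8192

8192


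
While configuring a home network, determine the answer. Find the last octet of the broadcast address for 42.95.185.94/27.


Given: IP = 42.95.185.94, prefix = /27
Host bits = 32 - 27 = 5
Network last octet = 94 AND mask = 64
Host part size = 2^5 - 1 = 31
Broadcast last octet = 64 OR 31 = 95

95


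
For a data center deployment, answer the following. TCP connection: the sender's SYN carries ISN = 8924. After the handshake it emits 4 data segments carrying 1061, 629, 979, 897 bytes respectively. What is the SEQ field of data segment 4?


The SYN occupies sequence number ISN = 8924, so the first data byte is ISN + 1 = 8925.
SEQ of data segment i = (ISN + 1) + sum of payload sizes of segments 1..i-1.
Segment 1: SEQ = 8925, payload = 1061 bytes
Segment 2: SEQ = 9986, payload = 629 bytes
Segment 3: SEQ = 10615, payload = 979 bytes
Segment 4: SEQ = 11594, payload = 897 bytes
SEQ of segment 4 = 8925 + 1061 + 629 + 979 = 11594

11594


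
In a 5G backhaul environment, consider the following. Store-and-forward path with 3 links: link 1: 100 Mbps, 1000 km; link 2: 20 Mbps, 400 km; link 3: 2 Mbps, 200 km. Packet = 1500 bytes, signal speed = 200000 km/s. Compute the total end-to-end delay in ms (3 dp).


Packet = 1500 bytes = 12000 bits. Store-and-forward: sum (t_trans + t_prop) per link.
Link 1: t_trans = 12000/(100*10^6) s = 0.1200 ms; t_prop = 1000/200000 s = 5.0000 ms; subtotal = 5.1200 ms
Link 2: t_trans = 12000/(20*10^6) s = 0.6000 ms; t_prop = 400/200000 s = 2.0000 ms; subtotal = 2.6000 ms
Link 3: t_trans = 12000/(2*10^6) s = 6.0000 ms; t_prop = 200/200000 s = 1.0000 ms; subtotal = 7.0000 ms
End-to-end = 5.1200 + 2.6000 + 7.0000 = 14.7200 ms -> 14.720 ms (3 dp)

14.720


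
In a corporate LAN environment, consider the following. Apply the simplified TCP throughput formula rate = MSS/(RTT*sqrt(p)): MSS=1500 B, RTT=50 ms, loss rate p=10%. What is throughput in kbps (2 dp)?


Given: MSS = 1500 bytes, RTT = 50 ms, loss = 10%
RTT in seconds = 50 / 1000 = 0.05
Loss rate = 10% = 0.1
sqrt(loss) = sqrt(0.1) = 0.316227766017
Throughput (bytes/s) = 1500 / (0.05 * 0.316227766017) = 94868.3298
Throughput (kbps) = 94868.3298 * 8 / 1000 = 758.946638 -> 758.95 kbps (2 dp)

758.95


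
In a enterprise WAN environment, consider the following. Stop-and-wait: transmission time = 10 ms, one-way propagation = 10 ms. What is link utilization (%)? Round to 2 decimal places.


Given: Ttrans = 10 ms, Tprop = 10 ms
RTT = 2 * Tprop = 2 * 10 = 20 ms
U = Ttrans / (Ttrans + RTT)
U = 10 / (10 + 20)
U = 10 / 30 = 0.333333
U% = 33.33%

33.33


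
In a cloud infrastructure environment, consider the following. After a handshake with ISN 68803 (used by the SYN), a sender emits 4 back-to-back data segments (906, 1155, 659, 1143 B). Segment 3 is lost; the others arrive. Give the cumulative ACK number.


SYN uses sequence number 68803; first data byte = ISN + 1 = 68804.
Segment 1: SEQ = 68804, len = 906 B, covers [68804, 69709]
Segment 2: SEQ = 69710, len = 1155 B, covers [69710, 70864]
Segment 3: SEQ = 70865, len = 659 B, covers [70865, 71523] [LOST]
Segment 4: SEQ = 71524, len = 1143 B, covers [71524, 72666]
In-order data received: bytes [68804, 70864] (segments 1..2).
Segment 3 missing -> gap begins at byte 70865; later segments buffered out of order.
Cumulative ACK = next expected in-order byte = 68804 + 906 + 1155 = 70865

70865


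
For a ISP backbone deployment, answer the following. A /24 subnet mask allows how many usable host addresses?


Given: subnet mask /24
Host bits = 32 - 24 = 8
Total addresses = 2^8 = 256
Usable hosts = 256 - 2 (network + broadcast) = 254

254


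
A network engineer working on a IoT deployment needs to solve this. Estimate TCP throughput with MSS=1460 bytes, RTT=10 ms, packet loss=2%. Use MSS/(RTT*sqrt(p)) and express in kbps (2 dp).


Given: MSS = 1460 bytes, RTT = 10 ms, loss = 2%
RTT in seconds = 10 / 1000 = 0.01
Loss rate = 2% = 0.02
sqrt(loss) = sqrt(0.02) = 0.141421356237
Throughput (bytes/s) = 1460 / (0.01 * 0.141421356237) = 1032375.9005
Throughput (kbps) = 1032375.9005 * 8 / 1000 = 8259.007204 -> 8259.01 kbps (2 dp)

8259.01


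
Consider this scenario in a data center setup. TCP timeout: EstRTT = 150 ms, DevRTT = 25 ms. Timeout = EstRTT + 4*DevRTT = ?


Given: EstRTT = 150 ms, DevRTT = 25 ms
Timeout = EstRTT + 4 * DevRTT
4 * DevRTT = 4 * 25 = 100
Timeout = 150 + 100 = 250 ms

250


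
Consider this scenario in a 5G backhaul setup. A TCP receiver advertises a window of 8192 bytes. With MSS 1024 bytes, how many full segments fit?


Given: RWND = 8192 bytes, MSS = 1024 bytes
Full segments = floor(RWND / MSS)
Full segments = floor(8192 / 1024)
Full segments = floor(8.0) = 8

8


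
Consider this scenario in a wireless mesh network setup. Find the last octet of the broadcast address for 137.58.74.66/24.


Given: IP = 137.58.74.66, prefix = /24
Host bits = 32 - 24 = 8
Network last octet = 66 AND mask = 0
Host part size = 2^8 - 1 = 255
Broadcast last octet = 0 OR 255 = 255

255


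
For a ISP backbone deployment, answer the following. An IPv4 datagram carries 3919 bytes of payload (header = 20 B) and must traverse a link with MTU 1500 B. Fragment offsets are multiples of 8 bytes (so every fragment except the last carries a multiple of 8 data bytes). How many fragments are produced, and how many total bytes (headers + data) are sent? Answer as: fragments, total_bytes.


Max data per non-final fragment = floor((MTU - header)/8)*8 = floor((1500 - 20)/8)*8 = floor(1480/8)*8 = 1480 B
Final fragment needs no 8-byte alignment: it can carry up to MTU - header = 1480 B
Non-final fragments needed = ceil((payload - 1480) / 1480) = ceil(2439/1480) = ceil(1.6480) = 2
Number of fragments = 2 + 1 = 3
Fragment sizes (data): 2 * 1480 B + 959 B (last, 959 <= 1480 OK)
Total bytes sent = payload + n_frags * header = 3919 + 3*20 = 3919 + 60 = 3979 B

3, 3979


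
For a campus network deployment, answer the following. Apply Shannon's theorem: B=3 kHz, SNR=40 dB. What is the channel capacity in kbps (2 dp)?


Given: B = 3 kHz, SNR = 40 dB
SNR linear = 10^(40/10) = 10000
1 + SNR = 10001
log2(10001) = 13.2878566418
C = 3 * 1000 * 13.2878566418 = 39863.5699 bps
C = 39.863570 kbps -> 39.86 kbps (2 dp)

39.86


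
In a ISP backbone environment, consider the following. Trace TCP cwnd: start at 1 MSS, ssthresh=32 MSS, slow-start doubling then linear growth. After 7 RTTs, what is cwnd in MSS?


RTT 0: cwnd = 1 MSS (initial)
RTT 1: cwnd = 2 MSS (slow start, doubled)
RTT 2: cwnd = 4 MSS (slow start, doubled)
RTT 3: cwnd = 8 MSS (slow start, doubled)
RTT 4: cwnd = 16 MSS (slow start, doubled)
RTT 5: cwnd = 32 MSS (slow start, doubled)
RTT 6: cwnd = 33 MSS (congestion avoidance, +1)
RTT 7: cwnd = 34 MSS (congestion avoidance, +1)

34


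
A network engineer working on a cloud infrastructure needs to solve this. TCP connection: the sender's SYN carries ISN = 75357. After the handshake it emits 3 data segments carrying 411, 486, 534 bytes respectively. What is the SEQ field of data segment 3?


The SYN occupies sequence number ISN = 75357, so the first data byte is ISN + 1 = 75358.
SEQ of data segment i = (ISN + 1) + sum of payload sizes of segments 1..i-1.
Segment 1: SEQ = 75358, payload = 411 bytes
Segment 2: SEQ = 75769, payload = 486 bytes
Segment 3: SEQ = 76255, payload = 534 bytes
SEQ of segment 3 = 75358 + 411 + 486 = 76255

76255


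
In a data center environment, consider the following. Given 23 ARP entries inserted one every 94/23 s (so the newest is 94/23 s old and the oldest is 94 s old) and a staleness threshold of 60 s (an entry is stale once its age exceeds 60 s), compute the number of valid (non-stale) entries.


Ages are k * 94/23 s for k = 1..23 (spacing = 4.0870 s).
Entry k is valid iff k * 94/23 <= 60 iff k <= 23 * 60 / 94 = 14.6809
n_valid = floor(14.6809) = 14
(n_stale = 23 - 14 = 9)

14


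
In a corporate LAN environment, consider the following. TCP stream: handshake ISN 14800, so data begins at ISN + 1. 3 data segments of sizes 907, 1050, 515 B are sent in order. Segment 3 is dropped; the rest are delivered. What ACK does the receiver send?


SYN uses sequence number 14800; first data byte = ISN + 1 = 14801.
Segment 1: SEQ = 14801, len = 907 B, covers [14801, 15707]
Segment 2: SEQ = 15708, len = 1050 B, covers [15708, 16757]
Segment 3: SEQ = 16758, len = 515 B, covers [16758, 17272] [LOST]
In-order data received: bytes [14801, 16757] (segments 1..2).
Segment 3 missing -> gap begins at byte 16758.
Cumulative ACK = next expected in-order byte = 14801 + 907 + 1050 = 16758

16758


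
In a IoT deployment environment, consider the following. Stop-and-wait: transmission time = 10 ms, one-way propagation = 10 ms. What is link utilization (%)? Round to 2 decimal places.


Given: Ttrans = 10 ms, Tprop = 10 ms
RTT = 2 * Tprop = 2 * 10 = 20 ms
U = Ttrans / (Ttrans + RTT)
U = 10 / (10 + 20)
U = 10 / 30 = 0.333333
U% = 33.33%

33.33


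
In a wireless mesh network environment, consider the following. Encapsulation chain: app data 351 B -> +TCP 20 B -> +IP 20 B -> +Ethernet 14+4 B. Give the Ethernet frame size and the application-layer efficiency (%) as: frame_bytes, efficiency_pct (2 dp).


TCP segment = 351 + 20 = 371 B
IP packet = 371 + 20 = 391 B
Ethernet frame = 391 + 14 + 4 = 409 B
Efficiency = app / frame = 351 / 409 = 0.858191 = 85.8191% -> 85.82% (2 dp)

409, 85.82


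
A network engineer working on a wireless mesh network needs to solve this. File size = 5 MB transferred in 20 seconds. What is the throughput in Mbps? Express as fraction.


Given: file = 5 MB, time = 20 s
File in Mb = 5 * 8 = 40 Mb
Throughput = 40 / 20 Mbps
Throughput = 2 Mbps

2


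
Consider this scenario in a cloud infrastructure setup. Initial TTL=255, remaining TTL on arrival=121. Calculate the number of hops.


Given: initial TTL = 255, received TTL = 121
Hops = initial TTL - received TTL
Hops = 255 - 121 = 134

134


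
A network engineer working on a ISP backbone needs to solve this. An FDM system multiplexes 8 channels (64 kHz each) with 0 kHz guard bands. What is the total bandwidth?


Given: 8 channels, 64 kHz each, guard = 0 kHz
Channel bandwidth = 8 * 64 = 512 kHz
Guard bands = 7 gaps * 0 kHz = 0 kHz
Total = 512 + 0 = 512 kHz

512


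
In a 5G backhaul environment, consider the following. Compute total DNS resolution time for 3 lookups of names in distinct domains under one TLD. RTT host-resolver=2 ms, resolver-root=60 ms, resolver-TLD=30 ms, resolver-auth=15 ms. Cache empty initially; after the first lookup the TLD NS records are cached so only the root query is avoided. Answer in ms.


Lookup 1 (cold cache): local + root + TLD + auth = 2 + 60 + 30 + 15 = 107 ms
Lookups 2..3 (TLD NS cached -> skip root; new domain -> still ask TLD and auth): local + TLD + auth = 2 + 30 + 15 = 47 ms each
Remaining 2 lookups: 2 * 47 = 94 ms
Total = 107 + 94 = 201 ms

201


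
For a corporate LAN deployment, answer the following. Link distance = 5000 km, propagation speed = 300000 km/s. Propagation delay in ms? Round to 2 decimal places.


Given: distance = 5000 km, speed = 300000 km/s
Delay = distance / speed = 5000 / 300000 seconds
Delay in ms = 5000 * 1000 / 300000
Delay = 16.6667 ms
Rounded to 2 dp = 16.67 ms

16.67


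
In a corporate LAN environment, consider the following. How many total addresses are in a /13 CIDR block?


Given: CIDR prefix /13
Host bits = 32 - 13 = 19
Total addresses = 2^19 = 524288

524288


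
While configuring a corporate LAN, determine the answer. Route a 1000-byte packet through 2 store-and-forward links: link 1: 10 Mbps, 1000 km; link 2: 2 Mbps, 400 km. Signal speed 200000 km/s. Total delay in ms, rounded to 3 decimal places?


Packet = 1000 bytes = 8000 bits. Store-and-forward: sum (t_trans + t_prop) per link.
Link 1: t_trans = 8000/(10*10^6) s = 0.8000 ms; t_prop = 1000/200000 s = 5.0000 ms; subtotal = 5.8000 ms
Link 2: t_trans = 8000/(2*10^6) s = 4.0000 ms; t_prop = 400/200000 s = 2.0000 ms; subtotal = 6.0000 ms
End-to-end = 5.8000 + 6.0000 = 11.8000 ms -> 11.800 ms (3 dp)

11.800


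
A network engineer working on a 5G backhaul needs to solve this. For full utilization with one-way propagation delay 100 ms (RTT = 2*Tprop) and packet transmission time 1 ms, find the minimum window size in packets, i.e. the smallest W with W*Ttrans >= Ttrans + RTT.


Given: Ttrans = 1 ms, RTT = 200 ms (= 2 * Tprop, Tprop = 100 ms)
Time until first ACK returns = Ttrans + RTT = 1 + 200 = 201 ms
Need W * Ttrans >= Ttrans + RTT  ->  W >= (Ttrans + RTT) / Ttrans
(Ttrans + RTT) / Ttrans = 201 / 1 = 201
W_min = ceil(201) = 201

201


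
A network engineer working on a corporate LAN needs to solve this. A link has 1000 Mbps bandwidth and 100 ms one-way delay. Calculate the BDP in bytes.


Given: bandwidth = 1000 Mbps, delay = 100 ms
BDP in bits = 1000 * 10^6 * 100 / 1000
BDP in bits = 100000000
BDP in bytes = 100000000 / 8 = 12500000

12500000


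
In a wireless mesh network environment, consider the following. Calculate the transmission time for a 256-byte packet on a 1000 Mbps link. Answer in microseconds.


Given: packet = 256 bytes, bandwidth = 1000 Mbps
Packet in bits = 256 * 8 = 2048 bits
Bandwidth = 1000 * 10^6 = 1000000000 bps
Time = 2048 / 1000000000 seconds
Time in us = 2048 * 10^6 / 1000000000 = 2.048

2.048


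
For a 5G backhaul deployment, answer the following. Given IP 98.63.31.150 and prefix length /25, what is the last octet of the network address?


Given: IP = 98.63.31.150, prefix = /25
Subnet mask = 255.255.255.128
Last octet of IP: 150
Last octet of mask: 128
Network last octet = 150 AND 128 = 128

128


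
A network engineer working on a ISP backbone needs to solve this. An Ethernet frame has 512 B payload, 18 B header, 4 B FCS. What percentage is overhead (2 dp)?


Given: payload = 512 B, header = 18 B, trailer = 4 B
Overhead bytes = header + trailer = 18 + 4 = 22
Total frame = payload + overhead = 512 + 22 = 534
Overhead % = 22 / 534 * 100 = 4.1199% -> 4.12% (2 dp)

4.12


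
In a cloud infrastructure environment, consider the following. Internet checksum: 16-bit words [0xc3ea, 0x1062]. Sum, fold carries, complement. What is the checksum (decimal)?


Given words: [0xc3ea, 0x1062]
Step 1: Sum all words
Raw sum = 50154 + 4194 = 54348
One's complement = ~54348 & 0xFFFF = 11187

11187


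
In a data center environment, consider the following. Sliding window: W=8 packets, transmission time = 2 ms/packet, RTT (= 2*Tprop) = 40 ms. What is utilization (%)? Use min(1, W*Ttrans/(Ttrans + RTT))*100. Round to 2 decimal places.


Given: W = 8, Ttrans = 2 ms, RTT = 40 ms (= 2 * Tprop, Tprop = 20 ms)
Cycle time = Ttrans + RTT = 2 + 40 = 42 ms (first packet sent until its ACK returns)
W * Ttrans = 8 * 2 = 16 ms of sending per cycle
W * Ttrans / (Ttrans + RTT) = 16 / 42 = 0.380952
U = min(1, 0.380952) = 0.380952
U% = 38.10%

38.10


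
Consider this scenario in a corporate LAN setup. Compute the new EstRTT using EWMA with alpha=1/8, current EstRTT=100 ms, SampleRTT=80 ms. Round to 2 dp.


Given: EstRTT = 100 ms, SampleRTT = 80 ms, alpha = 1/8
New EstRTT = (1 - alpha) * EstRTT + alpha * SampleRTT
(7/8) * 100 = 87.5
(1/8) * 80 = 10
New EstRTT = 87.5 + 10 = 97.5 ms -> 97.50 ms (2 dp)

97.50


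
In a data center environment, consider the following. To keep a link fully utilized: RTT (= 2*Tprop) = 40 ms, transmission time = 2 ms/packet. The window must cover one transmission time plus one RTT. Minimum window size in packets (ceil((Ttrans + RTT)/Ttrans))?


Given: Ttrans = 2 ms, RTT = 40 ms (= 2 * Tprop, Tprop = 20 ms)
Time until first ACK returns = Ttrans + RTT = 2 + 40 = 42 ms
Need W * Ttrans >= Ttrans + RTT  ->  W >= (Ttrans + RTT) / Ttrans
(Ttrans + RTT) / Ttrans = 42 / 2 = 21
W_min = ceil(21) = 21

21


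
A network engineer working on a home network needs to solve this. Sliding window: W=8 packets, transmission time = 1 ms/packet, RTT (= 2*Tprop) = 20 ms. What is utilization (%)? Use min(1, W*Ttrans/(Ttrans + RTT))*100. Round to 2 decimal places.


Given: W = 8, Ttrans = 1 ms, RTT = 20 ms (= 2 * Tprop, Tprop = 10 ms)
Cycle time = Ttrans + RTT = 1 + 20 = 21 ms (first packet sent until its ACK returns)
W * Ttrans = 8 * 1 = 8 ms of sending per cycle
W * Ttrans / (Ttrans + RTT) = 8 / 21 = 0.380952
U = min(1, 0.380952) = 0.380952
U% = 38.10%

38.10


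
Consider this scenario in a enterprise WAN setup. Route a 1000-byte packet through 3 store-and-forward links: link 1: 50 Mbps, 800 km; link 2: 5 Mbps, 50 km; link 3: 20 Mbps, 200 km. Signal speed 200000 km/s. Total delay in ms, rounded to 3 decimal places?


Packet = 1000 bytes = 8000 bits. Store-and-forward: sum (t_trans + t_prop) per link.
Link 1: t_trans = 8000/(50*10^6) s = 0.1600 ms; t_prop = 800/200000 s = 4.0000 ms; subtotal = 4.1600 ms
Link 2: t_trans = 8000/(5*10^6) s = 1.6000 ms; t_prop = 50/200000 s = 0.2500 ms; subtotal = 1.8500 ms
Link 3: t_trans = 8000/(20*10^6) s = 0.4000 ms; t_prop = 200/200000 s = 1.0000 ms; subtotal = 1.4000 ms
End-to-end = 4.1600 + 1.8500 + 1.4000 = 7.4100 ms -> 7.410 ms (3 dp)

7.410


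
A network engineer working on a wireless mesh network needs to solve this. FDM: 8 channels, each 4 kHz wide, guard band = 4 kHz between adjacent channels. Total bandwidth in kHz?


Given: 8 channels, 4 kHz each, guard = 4 kHz
Channel bandwidth = 8 * 4 = 32 kHz
Guard bands = 7 gaps * 4 kHz = 28 kHz
Total = 32 + 28 = 60 kHz

60


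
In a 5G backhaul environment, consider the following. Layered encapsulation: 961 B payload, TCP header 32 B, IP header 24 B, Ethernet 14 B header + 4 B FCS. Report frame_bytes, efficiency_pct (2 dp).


TCP segment = 961 + 32 = 993 B
IP packet = 993 + 24 = 1017 B
Ethernet frame = 1017 + 14 + 4 = 1035 B
Efficiency = app / frame = 961 / 1035 = 0.928502 = 92.8502% -> 92.85% (2 dp)

1035, 92.85


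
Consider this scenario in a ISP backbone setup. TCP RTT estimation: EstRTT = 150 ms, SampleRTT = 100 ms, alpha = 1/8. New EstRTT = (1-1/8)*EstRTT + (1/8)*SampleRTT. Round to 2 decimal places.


Given: EstRTT = 150 ms, SampleRTT = 100 ms, alpha = 1/8
New EstRTT = (1 - alpha) * EstRTT + alpha * SampleRTT
(7/8) * 150 = 131.25
(1/8) * 100 = 12.5
New EstRTT = 131.25 + 12.5 = 143.75 ms -> 143.75 ms (2 dp)

143.75


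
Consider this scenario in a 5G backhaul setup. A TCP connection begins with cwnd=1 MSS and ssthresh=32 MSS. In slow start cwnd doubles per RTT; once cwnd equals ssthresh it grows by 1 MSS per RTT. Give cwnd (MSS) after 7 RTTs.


RTT 0: cwnd = 1 MSS (initial)
RTT 1: cwnd = 2 MSS (slow start, doubled)
RTT 2: cwnd = 4 MSS (slow start, doubled)
RTT 3: cwnd = 8 MSS (slow start, doubled)
RTT 4: cwnd = 16 MSS (slow start, doubled)
RTT 5: cwnd = 32 MSS (slow start, doubled)
RTT 6: cwnd = 33 MSS (congestion avoidance, +1)
RTT 7: cwnd = 34 MSS (congestion avoidance, +1)

34


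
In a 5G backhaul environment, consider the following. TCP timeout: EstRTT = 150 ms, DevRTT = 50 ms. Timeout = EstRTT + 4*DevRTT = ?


Given: EstRTT = 150 ms, DevRTT = 50 ms
Timeout = EstRTT + 4 * DevRTT
4 * DevRTT = 4 * 50 = 200
Timeout = 150 + 200 = 350 ms

350
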